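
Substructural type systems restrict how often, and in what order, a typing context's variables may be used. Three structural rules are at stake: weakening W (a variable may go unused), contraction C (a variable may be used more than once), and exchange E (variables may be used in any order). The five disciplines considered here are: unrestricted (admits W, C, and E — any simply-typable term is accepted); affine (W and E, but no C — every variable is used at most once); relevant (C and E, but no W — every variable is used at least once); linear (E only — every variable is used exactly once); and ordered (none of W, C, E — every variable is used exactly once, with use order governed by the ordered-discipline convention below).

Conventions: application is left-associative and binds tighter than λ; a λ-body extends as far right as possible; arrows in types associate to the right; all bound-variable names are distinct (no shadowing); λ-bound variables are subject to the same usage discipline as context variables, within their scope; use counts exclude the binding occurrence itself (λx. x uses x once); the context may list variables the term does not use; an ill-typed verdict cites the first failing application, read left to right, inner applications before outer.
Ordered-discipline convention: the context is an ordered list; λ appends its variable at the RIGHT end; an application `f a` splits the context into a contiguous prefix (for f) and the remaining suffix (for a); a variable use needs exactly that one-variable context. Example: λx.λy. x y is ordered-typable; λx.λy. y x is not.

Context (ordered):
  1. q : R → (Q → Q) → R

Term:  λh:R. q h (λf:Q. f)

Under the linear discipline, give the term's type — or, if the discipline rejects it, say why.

term : R → R
use counts: q: 1, h (λ-bound): 1, f (λ-bound): 1
uses in reading order: q, h, f
typing: well-typed at R → R
per-discipline verdicts: ordered ✓ · linear ✓ · affine ✓ · relevant ✓ · unrestricted ✓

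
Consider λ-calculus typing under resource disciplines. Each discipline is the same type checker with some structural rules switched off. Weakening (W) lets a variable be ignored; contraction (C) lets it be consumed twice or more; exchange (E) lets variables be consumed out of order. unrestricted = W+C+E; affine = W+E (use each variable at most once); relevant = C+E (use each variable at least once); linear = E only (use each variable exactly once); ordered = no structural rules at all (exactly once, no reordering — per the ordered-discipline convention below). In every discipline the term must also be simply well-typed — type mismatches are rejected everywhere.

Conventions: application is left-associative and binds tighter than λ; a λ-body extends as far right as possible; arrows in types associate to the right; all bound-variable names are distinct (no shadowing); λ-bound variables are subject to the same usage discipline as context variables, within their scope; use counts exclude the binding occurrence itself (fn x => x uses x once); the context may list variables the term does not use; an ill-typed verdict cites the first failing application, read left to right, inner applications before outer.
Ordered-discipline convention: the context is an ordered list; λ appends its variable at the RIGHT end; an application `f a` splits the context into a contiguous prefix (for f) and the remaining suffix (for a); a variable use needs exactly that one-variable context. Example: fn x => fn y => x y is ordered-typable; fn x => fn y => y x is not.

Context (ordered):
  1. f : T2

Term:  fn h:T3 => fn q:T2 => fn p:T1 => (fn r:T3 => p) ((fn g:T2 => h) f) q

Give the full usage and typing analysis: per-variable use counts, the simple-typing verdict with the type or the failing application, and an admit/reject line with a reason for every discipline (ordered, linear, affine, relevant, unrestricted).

use counts: f=1, h (bound)=1, q (bound)=1, p (bound)=1, r (bound)=0, g (bound)=0
left-to-right use order: p, h, f, q
typing: ill-typed: non-arrow in function slot: T1
ordered: ✗ — a type mismatch blocks all five
linear: ✗ — the type mismatch rejects it
affine: ✗ — not simply typable
relevant: ✗ — fails simple typing
unrestricted: ✗ — a type mismatch blocks all five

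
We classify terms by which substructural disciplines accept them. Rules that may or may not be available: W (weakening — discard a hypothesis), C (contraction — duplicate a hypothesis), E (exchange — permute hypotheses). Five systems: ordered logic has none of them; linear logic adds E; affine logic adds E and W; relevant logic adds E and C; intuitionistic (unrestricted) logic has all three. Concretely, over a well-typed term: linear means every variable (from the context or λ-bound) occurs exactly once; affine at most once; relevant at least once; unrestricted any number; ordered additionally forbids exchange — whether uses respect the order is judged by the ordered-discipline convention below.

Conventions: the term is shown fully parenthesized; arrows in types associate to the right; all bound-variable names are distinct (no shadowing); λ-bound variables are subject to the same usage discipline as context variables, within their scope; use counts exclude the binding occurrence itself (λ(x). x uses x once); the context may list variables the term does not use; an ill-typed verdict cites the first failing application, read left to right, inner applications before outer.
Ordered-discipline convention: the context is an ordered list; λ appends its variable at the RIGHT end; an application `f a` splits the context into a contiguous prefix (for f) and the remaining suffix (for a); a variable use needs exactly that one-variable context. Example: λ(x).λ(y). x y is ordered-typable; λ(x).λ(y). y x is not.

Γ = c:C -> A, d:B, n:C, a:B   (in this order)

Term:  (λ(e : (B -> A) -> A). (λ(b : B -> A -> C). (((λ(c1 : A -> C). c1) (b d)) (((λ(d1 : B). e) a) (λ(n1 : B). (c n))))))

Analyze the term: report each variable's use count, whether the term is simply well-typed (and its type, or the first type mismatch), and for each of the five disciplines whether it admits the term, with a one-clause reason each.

variable uses: c ×1, d ×1, n ×1, a ×1, e (λ-bound) ×1, b (λ-bound) ×1, c1 (λ-bound) ×1, d1 (λ-bound) ×0, n1 (λ-bound) ×0
use order (left to right): c1, b, d, e, a, c, n
typing: the term checks, with type ((B -> A) -> A) -> (B -> A -> C) -> C
ordered: ✗ — needs weakening: d1, n1 unused
linear: ✗ — needs weakening: d1, n1 unused
affine: ✓ — no duplicate uses among c, d, n, a, e, b, c1, d1, n1
relevant: ✗ — needs weakening: d1, n1 unused
unrestricted: ✓ — type-checks (((B -> A) -> A) -> (B -> A -> C) -> C) and nothing is barred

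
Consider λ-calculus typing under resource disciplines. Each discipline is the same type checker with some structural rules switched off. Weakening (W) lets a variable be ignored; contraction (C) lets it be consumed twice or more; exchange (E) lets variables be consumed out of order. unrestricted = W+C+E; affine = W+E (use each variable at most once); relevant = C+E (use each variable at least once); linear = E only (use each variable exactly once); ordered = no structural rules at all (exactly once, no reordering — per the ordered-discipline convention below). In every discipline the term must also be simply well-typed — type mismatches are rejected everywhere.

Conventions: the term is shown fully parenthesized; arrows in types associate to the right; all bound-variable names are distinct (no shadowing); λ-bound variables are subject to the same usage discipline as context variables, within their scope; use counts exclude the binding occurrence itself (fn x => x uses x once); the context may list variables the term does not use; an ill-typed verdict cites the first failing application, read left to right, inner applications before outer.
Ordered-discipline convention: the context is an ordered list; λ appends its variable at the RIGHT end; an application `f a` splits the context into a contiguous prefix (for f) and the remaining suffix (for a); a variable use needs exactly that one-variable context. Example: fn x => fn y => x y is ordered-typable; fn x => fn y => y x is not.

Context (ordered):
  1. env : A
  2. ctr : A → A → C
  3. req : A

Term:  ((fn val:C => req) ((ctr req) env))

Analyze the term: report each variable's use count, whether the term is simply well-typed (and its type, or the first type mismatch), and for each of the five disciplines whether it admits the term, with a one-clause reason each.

use counts: env ×1, ctr ×1, req ×2, val [bound] ×0
use order (left to right): req, ctr, req, env
typing: the term checks, with type A
ordered ✗ (req ×2 used more than once (contraction); unused: val — weakening required)
linear ✗ (req ×2 used more than once (contraction); unused: val — weakening required)
affine ✗ (req ×2 used more than once (contraction))
relevant ✗ (unused: val — weakening required)
unrestricted ✓ (well-typed at A; no restrictions here)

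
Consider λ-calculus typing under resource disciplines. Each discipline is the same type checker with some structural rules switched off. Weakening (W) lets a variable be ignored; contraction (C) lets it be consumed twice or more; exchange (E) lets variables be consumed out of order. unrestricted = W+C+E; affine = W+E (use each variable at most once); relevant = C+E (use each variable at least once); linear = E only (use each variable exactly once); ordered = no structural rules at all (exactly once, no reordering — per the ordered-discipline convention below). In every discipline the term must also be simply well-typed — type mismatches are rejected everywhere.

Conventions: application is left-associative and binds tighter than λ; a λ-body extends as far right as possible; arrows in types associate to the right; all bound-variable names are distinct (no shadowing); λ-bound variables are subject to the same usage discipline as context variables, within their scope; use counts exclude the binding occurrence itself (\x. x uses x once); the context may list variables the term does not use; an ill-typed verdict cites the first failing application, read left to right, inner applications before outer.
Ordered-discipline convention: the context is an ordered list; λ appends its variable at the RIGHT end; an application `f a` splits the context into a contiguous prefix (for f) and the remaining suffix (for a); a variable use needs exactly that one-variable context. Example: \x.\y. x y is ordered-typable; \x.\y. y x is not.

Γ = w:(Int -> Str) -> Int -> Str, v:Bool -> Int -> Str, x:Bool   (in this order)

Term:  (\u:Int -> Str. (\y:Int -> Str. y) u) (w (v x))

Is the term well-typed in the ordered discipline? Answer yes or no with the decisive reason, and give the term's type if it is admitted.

yes — w, v, x, u, y once each; derivable with no W/C/E; term : Int -> Str
use counts: w: 1, v: 1, x: 1, u (λ-bound): 1, y (λ-bound): 1
order of uses: y, u, w, v, x
typing: ✓ — Int -> Str
summary: ordered ✓ | linear ✓ | affine ✓ | relevant ✓ | unrestricted ✓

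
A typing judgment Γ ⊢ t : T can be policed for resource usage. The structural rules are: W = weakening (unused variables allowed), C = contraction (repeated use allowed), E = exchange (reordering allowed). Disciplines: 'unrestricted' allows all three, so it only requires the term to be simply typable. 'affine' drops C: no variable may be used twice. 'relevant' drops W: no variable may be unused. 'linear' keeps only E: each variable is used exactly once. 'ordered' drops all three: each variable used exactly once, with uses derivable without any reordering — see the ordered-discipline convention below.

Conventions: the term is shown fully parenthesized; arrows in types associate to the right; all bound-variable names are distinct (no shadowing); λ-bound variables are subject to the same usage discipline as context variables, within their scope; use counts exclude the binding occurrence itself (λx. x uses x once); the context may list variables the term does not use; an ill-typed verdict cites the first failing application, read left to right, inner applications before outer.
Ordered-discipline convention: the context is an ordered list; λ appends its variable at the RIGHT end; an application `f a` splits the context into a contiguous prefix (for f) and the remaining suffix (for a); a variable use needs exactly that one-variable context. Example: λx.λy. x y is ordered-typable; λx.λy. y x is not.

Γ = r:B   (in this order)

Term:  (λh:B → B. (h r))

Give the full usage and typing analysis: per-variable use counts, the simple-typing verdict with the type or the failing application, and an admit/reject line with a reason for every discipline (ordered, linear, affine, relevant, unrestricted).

usage: r: 1; h [bound]: 1
uses in reading order: h, r
typing: ✓ — (B → B) → B
ordered: ✗ — use order h, r needs exchange
linear: ✓ — r, h: one use apiece
affine: ✓ — none of r, h used more than once
relevant: ✓ — none of r, h goes unused
unrestricted: ✓ — typability at (B → B) → B is all that's needed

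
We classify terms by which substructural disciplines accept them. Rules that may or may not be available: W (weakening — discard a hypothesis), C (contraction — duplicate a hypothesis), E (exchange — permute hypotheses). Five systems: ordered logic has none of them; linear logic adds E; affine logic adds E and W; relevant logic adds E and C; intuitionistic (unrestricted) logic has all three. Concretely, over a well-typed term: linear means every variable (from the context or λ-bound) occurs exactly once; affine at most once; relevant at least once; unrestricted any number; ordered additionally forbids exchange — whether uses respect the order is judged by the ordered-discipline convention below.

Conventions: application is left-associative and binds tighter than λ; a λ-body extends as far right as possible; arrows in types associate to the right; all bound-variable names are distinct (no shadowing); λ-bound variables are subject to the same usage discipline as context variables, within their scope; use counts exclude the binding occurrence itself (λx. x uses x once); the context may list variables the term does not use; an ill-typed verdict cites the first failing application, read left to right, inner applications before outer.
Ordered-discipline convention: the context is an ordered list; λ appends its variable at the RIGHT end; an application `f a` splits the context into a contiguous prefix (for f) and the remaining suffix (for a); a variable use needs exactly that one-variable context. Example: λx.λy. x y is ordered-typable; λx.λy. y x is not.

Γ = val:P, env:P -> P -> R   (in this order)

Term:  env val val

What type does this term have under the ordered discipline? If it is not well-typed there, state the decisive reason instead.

not well-typed under ordered — repeated use of val ×2
usage: val: 2; env: 1
order of uses: env, val, val
typing: the term checks, with type R
all disciplines: ordered ✗; linear ✗; affine ✗; relevant ✓; unrestricted ✓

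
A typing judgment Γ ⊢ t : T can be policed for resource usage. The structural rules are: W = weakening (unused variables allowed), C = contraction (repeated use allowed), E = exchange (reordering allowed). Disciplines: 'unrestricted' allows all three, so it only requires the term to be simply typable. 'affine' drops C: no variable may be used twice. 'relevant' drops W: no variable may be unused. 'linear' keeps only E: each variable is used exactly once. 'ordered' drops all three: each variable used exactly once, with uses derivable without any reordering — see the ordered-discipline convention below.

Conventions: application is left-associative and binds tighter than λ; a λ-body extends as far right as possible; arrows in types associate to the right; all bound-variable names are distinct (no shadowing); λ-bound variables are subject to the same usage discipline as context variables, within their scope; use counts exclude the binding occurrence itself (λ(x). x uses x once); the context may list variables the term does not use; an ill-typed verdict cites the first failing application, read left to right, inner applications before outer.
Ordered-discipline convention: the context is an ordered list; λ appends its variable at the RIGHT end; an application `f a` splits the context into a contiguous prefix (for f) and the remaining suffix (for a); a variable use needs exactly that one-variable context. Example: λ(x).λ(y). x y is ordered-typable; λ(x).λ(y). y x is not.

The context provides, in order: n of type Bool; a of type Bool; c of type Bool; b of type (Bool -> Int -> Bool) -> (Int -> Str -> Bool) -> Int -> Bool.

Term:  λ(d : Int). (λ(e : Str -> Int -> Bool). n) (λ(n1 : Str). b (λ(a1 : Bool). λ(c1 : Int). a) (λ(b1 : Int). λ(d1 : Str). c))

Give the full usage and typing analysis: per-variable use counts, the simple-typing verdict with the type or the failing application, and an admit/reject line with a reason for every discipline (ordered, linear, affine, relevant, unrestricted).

counts: n ×1; a ×1; c ×1; b ×1; d (λ-bound) ×0; e (λ-bound) ×0; n1 (λ-bound) ×0; a1 (λ-bound) ×0; c1 (λ-bound) ×0; b1 (λ-bound) ×0; d1 (λ-bound) ×0
order of uses: n, b, a, c
typing: well-typed — term : Int -> Bool
ordered: ✗, d, e, n1, a1, c1, b1, d1 left unused
linear: ✗, d, e, n1, a1, c1, b1, d1 left unused
affine: ✓, at most one use each (n, a, c, b, d, e, n1, a1, c1, b1, d1)
relevant: ✗, d, e, n1, a1, c1, b1, d1 left unused
unrestricted: ✓, well-typed at Int -> Bool; no restrictions here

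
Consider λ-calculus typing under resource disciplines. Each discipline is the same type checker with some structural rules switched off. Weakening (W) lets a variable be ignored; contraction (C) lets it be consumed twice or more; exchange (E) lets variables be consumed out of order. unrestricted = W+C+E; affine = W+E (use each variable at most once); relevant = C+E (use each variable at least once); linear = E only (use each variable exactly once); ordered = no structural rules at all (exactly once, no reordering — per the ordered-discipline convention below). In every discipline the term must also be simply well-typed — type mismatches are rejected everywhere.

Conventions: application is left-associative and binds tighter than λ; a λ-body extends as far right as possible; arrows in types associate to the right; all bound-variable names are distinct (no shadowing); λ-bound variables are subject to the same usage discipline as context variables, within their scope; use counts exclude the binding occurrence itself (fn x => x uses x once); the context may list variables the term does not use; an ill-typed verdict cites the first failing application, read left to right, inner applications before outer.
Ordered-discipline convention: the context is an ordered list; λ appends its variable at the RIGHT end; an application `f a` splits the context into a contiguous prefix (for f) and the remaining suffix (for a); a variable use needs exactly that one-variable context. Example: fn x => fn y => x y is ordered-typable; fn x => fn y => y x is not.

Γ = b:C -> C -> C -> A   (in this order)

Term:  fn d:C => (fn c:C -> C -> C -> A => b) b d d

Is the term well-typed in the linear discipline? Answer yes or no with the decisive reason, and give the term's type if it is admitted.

no — b ×2, d ×2 used more than once (contraction); needs weakening: c unused
counts: b: 2; d [bound]: 2; c [bound]: 0
order of uses: b, b, d, d
typing: well-typed at C -> C -> A
all disciplines: ordered ✗ · linear ✗ · affine ✗ · relevant ✗ · unrestricted ✓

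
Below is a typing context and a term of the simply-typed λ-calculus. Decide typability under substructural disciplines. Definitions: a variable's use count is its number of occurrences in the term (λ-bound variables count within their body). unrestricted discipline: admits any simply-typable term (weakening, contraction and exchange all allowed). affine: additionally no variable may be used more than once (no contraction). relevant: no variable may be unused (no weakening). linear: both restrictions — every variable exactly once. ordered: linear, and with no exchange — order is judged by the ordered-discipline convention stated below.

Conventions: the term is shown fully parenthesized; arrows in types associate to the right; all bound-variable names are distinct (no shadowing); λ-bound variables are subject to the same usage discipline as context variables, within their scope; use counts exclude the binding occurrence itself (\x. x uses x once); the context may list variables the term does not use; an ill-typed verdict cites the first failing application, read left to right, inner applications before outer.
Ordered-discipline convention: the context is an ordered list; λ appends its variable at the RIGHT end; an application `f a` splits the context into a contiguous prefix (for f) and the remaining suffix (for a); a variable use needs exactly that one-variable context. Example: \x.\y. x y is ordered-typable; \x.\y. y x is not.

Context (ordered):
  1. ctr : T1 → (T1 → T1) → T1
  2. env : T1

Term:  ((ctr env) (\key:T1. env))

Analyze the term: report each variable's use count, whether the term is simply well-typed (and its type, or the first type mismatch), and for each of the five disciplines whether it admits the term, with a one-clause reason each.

use counts: ctr=1; env=2; key (λ-bound)=0
use order (left to right): ctr, env, env
typing: ✓ — T1
ordered: ✗, uses contraction: env ×2; unused: key — weakening required
linear: ✗, uses contraction: env ×2; unused: key — weakening required
affine: ✗, uses contraction: env ×2
relevant: ✗, unused: key — weakening required
unrestricted: ✓, well-typed at T1; no restrictions here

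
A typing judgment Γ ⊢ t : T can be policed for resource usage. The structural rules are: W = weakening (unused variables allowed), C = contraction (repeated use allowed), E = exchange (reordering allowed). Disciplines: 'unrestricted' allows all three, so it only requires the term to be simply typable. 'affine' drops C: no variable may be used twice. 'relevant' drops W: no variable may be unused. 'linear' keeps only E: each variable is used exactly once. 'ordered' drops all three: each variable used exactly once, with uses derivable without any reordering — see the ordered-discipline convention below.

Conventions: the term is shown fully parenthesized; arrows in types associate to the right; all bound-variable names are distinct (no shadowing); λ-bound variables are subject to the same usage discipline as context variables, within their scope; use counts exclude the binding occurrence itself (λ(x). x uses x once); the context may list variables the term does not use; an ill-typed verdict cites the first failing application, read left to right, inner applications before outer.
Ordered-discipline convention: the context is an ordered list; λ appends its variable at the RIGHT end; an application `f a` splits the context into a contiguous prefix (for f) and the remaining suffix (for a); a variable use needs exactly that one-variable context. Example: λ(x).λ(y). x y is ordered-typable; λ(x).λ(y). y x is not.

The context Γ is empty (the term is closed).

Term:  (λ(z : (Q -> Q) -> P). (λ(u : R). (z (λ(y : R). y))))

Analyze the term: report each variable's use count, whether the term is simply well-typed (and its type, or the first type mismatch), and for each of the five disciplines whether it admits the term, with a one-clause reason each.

variable uses: z [bound] ×1; u [bound] ×0; y [bound] ×1
uses in reading order: z, y
typing: ill-typed: argument of type R -> R where Q -> Q is required
ordered: ✗ — a type mismatch blocks all five
linear: ✗ — the type mismatch rejects it
affine: ✗ — not simply typable
relevant: ✗ — fails simple typing
unrestricted: ✗ — a type mismatch blocks all five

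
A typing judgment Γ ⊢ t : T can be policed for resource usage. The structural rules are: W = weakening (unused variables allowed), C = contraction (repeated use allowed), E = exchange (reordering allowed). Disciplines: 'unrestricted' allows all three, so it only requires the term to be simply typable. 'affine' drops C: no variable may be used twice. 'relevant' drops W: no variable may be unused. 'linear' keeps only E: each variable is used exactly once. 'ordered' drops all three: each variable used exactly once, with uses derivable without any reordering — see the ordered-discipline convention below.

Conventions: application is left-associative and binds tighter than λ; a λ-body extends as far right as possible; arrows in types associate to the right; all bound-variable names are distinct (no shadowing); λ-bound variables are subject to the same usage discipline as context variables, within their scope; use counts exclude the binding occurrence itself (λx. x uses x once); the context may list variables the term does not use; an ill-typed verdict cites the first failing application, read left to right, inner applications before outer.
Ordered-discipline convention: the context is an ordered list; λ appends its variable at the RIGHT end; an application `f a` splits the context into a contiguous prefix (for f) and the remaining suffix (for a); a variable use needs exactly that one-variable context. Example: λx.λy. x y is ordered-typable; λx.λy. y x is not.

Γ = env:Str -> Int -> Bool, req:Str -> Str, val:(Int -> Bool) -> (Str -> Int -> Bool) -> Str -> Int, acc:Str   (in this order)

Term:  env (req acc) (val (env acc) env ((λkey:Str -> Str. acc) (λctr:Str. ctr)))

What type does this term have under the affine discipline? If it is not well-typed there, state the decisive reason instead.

not well-typed under affine — uses contraction: env ×3, acc ×3
usage: env=3, req=1, val=1, acc=3, key [bound]=0, ctr [bound]=1
order of uses: env, req, acc, val, env, acc, env, acc, ctr
typing: ✓ — Bool
per-discipline verdicts: ordered ✗ | linear ✗ | affine ✗ | relevant ✗ | unrestricted ✓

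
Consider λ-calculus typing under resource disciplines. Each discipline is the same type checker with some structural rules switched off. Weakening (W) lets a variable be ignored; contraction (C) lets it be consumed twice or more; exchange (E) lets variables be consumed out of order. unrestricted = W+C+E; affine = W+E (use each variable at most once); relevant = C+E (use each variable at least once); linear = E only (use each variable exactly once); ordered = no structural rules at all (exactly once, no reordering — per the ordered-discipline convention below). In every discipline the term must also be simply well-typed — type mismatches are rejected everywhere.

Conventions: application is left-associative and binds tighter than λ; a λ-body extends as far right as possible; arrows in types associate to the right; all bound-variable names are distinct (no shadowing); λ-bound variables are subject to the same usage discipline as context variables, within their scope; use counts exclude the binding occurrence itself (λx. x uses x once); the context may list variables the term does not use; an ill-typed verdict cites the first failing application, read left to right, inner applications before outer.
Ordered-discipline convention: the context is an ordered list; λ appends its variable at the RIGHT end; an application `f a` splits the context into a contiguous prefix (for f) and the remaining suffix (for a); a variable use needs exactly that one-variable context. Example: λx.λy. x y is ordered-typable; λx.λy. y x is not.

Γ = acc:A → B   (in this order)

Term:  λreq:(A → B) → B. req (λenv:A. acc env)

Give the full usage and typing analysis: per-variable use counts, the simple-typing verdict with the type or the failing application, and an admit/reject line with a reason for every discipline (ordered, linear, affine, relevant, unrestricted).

variable uses: acc=1, req (λ-bound)=1, env (λ-bound)=1
use order (left to right): req, acc, env
typing: ✓ — ((A → B) → B) → B
ordered: ✗, no ordered split (uses run req, acc, env)
linear: ✓, acc, req, env: one use apiece
affine: ✓, acc, req, env: no repeats, contraction unneeded
relevant: ✓, acc, req, env: all used, weakening unneeded
unrestricted: ✓, well-typed at ((A → B) → B) → B; no restrictions here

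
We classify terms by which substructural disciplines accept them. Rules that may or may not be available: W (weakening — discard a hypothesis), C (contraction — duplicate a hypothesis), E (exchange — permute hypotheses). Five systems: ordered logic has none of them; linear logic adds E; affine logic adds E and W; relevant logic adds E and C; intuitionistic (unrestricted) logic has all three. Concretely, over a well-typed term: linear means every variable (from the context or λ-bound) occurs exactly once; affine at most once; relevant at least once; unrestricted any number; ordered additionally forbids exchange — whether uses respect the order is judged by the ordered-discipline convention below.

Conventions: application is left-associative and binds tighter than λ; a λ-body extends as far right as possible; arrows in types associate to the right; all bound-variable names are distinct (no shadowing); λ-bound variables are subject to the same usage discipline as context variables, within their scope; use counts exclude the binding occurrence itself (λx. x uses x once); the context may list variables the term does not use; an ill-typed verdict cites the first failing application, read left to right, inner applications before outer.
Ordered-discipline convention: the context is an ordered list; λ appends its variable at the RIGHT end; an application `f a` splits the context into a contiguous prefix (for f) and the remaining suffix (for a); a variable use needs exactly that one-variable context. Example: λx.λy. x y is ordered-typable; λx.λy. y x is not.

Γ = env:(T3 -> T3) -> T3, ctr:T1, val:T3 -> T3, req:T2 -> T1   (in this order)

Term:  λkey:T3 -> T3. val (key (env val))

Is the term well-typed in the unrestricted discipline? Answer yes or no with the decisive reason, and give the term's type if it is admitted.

yes — typability at (T3 -> T3) -> T3 is all that's needed; term : (T3 -> T3) -> T3
variable uses: env: 1; ctr: 0; val: 2; req: 0; key (λ-bound): 1
order of uses: val, key, env, val
typing: the term checks, with type (T3 -> T3) -> T3
all disciplines: ordered ✗ | linear ✗ | affine ✗ | relevant ✗ | unrestricted ✓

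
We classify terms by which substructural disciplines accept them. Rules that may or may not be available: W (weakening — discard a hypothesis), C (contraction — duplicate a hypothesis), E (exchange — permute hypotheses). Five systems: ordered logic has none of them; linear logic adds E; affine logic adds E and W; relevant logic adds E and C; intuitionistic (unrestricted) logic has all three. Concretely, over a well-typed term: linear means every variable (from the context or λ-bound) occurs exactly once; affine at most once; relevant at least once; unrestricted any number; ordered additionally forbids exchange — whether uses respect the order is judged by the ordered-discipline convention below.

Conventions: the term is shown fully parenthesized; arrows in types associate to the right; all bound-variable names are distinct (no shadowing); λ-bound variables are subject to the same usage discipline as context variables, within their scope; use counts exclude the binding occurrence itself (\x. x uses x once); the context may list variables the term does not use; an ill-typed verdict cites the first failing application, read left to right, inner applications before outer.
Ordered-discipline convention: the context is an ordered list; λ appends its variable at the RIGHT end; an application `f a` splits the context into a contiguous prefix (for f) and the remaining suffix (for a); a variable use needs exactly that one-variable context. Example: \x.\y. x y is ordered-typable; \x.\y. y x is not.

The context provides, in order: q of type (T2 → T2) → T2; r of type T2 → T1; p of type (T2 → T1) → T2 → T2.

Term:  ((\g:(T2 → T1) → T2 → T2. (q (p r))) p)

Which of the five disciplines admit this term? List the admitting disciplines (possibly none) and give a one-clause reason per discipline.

accepted by: unrestricted
use counts: q ×1, r ×1, p ×2, g (λ-bound) ×0
order of uses: q, p, r, p
typing: well-typed — term : T2
ordered: ✗, needs contraction — p ×2; unused: g — weakening required
linear: ✗, needs contraction — p ×2; unused: g — weakening required
affine: ✗, needs contraction — p ×2
relevant: ✗, unused: g — weakening required
unrestricted: ✓, simply typable at T2; W, C, E all held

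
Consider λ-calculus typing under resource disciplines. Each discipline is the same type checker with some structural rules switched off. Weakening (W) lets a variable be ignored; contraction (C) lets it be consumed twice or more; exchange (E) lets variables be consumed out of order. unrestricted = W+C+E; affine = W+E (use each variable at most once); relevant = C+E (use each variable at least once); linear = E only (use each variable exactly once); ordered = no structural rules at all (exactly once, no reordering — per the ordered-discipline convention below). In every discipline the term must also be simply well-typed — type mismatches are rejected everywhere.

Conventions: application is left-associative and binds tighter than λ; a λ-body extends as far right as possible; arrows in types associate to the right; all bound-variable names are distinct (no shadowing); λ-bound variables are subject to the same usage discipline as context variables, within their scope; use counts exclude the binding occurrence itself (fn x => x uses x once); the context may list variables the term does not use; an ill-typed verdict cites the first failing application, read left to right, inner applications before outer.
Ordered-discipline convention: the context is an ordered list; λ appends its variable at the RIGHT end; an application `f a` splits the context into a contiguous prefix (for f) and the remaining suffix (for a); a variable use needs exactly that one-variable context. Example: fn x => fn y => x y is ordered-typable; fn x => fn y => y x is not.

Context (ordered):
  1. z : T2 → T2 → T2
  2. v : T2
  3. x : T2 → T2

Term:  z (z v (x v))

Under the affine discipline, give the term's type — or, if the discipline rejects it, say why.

not well-typed under affine — repeated use of z ×2, v ×2
variable uses: z: 2×; v: 2×; x: 1×
left-to-right use order: z, z, v, x, v
typing: ✓ — T2 → T2
summary: ordered ✗, linear ✗, affine ✗, relevant ✓, unrestricted ✓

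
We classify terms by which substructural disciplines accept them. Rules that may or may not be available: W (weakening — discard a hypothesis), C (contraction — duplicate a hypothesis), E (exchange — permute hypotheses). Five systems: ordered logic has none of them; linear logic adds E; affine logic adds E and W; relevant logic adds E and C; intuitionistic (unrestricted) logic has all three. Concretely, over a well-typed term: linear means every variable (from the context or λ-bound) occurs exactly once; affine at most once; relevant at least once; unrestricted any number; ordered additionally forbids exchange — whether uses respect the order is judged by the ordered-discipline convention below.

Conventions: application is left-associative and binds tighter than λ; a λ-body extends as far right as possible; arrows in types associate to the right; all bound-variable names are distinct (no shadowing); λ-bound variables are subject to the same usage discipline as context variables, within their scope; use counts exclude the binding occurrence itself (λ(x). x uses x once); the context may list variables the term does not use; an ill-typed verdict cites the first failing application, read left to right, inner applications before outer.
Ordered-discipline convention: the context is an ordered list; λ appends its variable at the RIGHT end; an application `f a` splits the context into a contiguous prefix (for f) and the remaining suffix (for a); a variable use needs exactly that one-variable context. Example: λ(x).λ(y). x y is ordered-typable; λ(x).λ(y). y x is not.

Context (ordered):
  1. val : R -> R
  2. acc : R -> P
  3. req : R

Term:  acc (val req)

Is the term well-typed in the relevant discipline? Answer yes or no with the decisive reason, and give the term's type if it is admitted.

yes — at least one use each (val, acc, req); term : P
variable uses: val: 1, acc: 1, req: 1
uses in reading order: acc, val, req
typing: well-typed at P
summary: ordered ✗, linear ✓, affine ✓, relevant ✓, unrestricted ✓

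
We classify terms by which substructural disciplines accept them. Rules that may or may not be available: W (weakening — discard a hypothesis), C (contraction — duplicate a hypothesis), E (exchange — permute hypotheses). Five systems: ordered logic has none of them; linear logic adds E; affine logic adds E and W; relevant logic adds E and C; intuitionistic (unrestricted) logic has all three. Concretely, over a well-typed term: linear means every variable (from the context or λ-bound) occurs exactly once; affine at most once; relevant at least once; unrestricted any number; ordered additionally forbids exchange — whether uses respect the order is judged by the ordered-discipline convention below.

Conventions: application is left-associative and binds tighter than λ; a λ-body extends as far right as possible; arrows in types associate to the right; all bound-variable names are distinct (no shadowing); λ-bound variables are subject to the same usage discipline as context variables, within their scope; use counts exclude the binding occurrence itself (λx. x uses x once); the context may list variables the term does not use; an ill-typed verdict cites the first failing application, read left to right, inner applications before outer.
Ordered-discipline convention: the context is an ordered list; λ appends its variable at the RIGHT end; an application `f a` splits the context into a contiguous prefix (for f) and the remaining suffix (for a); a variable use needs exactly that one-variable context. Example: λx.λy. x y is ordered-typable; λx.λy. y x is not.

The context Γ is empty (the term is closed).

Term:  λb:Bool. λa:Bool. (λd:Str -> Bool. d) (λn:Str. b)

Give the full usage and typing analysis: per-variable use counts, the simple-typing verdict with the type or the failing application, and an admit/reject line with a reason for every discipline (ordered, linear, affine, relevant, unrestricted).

variable uses: b (λ-bound)=1; a (λ-bound)=0; d (λ-bound)=1; n (λ-bound)=0
uses in reading order: d, b
typing: ✓ — Bool -> Bool -> Str -> Bool
ordered: ✗ — needs weakening: a, n unused
linear: ✗ — needs weakening: a, n unused
affine: ✓ — at most one use each (b, a, d, n)
relevant: ✗ — needs weakening: a, n unused
unrestricted: ✓ — type-checks (Bool -> Bool -> Str -> Bool) and nothing is barred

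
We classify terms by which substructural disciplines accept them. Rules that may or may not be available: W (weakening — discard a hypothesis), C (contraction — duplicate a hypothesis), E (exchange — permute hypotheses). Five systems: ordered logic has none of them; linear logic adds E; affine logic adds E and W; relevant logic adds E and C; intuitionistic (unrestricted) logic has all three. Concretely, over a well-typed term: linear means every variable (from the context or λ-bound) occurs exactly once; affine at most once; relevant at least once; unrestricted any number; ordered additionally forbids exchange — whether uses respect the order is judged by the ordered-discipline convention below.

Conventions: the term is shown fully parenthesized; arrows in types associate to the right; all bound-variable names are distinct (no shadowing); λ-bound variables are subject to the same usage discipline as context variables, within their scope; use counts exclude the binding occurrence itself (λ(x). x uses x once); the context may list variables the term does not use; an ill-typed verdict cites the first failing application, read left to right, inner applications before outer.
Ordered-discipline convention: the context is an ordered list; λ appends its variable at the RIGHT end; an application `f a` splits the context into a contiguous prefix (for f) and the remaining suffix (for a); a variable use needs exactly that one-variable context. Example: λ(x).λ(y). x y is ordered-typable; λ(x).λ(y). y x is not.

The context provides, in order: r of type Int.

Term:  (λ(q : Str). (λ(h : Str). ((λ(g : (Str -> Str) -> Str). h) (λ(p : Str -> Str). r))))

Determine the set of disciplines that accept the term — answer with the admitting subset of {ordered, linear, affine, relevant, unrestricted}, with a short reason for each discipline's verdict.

admitting disciplines: none
use counts: r: 1; q [bound]: 0; h [bound]: 1; g [bound]: 0; p [bound]: 0
uses in reading order: h, r
typing: ill-typed: argument of type (Str -> Str) -> Int where (Str -> Str) -> Str is required
ordered: ✗ — the type mismatch rejects it
linear: ✗ — not simply typable
affine: ✗ — fails simple typing
relevant: ✗ — a type mismatch blocks all five
unrestricted: ✗ — the type mismatch rejects it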